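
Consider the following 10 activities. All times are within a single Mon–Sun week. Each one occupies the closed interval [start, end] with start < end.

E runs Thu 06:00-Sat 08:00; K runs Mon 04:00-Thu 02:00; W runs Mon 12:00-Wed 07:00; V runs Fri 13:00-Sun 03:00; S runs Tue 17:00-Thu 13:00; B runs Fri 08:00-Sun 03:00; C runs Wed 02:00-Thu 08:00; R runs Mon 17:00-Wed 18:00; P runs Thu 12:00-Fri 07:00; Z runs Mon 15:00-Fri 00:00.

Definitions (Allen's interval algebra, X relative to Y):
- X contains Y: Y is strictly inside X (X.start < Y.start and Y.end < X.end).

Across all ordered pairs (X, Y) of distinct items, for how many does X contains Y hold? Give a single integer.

Checking all 90 ordered pairs for relation 'contains'; matching pairs in alphabetical order:
(E, P): E contains P ✓
(K, R): K contains R ✓
(K, W): K contains W ✓
(S, C): S contains C ✓
(Z, C): Z contains C ✓
(Z, R): Z contains R ✓
(Z, S): Z contains S ✓
Count: 7.

7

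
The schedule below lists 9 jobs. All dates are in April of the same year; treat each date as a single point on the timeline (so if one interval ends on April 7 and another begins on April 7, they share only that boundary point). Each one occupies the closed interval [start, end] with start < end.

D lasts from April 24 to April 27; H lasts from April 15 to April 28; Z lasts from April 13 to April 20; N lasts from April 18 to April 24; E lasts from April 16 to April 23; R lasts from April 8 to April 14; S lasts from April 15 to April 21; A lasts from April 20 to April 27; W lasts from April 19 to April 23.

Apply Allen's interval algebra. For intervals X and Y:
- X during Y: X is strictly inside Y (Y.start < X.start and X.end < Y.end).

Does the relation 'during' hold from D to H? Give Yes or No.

D = [April 24, April 27], H = [April 15, April 28].
Actual relation of D to H: during.
Asked whether 'during' holds → Yes.

Yes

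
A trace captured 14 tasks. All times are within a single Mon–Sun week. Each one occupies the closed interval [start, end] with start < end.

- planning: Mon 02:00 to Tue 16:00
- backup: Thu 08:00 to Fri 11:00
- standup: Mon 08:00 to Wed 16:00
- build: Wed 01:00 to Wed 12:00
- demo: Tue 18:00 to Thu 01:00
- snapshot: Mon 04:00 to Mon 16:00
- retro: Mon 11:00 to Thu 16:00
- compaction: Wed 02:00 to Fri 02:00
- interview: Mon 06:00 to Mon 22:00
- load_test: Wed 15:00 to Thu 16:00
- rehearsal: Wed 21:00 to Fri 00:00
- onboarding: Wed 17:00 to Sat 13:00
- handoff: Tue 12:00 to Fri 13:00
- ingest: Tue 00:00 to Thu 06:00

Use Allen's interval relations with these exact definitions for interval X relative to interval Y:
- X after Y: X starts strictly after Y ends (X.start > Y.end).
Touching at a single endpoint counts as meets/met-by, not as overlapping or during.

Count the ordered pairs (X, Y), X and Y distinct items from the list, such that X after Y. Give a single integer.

Checking all 182 ordered pairs for relation 'after'; matching pairs in alphabetical order:
(backup, build): backup after build ✓
(backup, demo): backup after demo ✓
(backup, ingest): backup after ingest ✓
(backup, interview): backup after interview ✓
(backup, planning): backup after planning ✓
(backup, snapshot): backup after snapshot ✓
(backup, standup): backup after standup ✓
(build, interview): build after interview ✓
(build, planning): build after planning ✓
(build, snapshot): build after snapshot ✓
(compaction, interview): compaction after interview ✓
(compaction, planning): compaction after planning ✓
(compaction, snapshot): compaction after snapshot ✓
(demo, interview): demo after interview ✓
(demo, planning): demo after planning ✓
(demo, snapshot): demo after snapshot ✓
(handoff, interview): handoff after interview ✓
(handoff, snapshot): handoff after snapshot ✓
(ingest, interview): ingest after interview ✓
(ingest, snapshot): ingest after snapshot ✓
(load_test, build): load_test after build ✓
(load_test, interview): load_test after interview ✓
(load_test, planning): load_test after planning ✓
(load_test, snapshot): load_test after snapshot ✓
... plus 10 further pairs not listed.
Count: 34.

34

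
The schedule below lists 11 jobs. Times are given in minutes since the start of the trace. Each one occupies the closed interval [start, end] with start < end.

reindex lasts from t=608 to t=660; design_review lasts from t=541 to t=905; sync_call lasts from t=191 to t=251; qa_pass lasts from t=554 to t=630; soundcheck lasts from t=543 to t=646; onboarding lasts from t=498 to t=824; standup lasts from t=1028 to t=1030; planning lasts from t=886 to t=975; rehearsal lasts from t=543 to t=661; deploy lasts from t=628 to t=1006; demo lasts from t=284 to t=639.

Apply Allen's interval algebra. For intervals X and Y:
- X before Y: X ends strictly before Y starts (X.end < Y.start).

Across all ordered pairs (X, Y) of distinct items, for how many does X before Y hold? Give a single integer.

25

Checking all 110 ordered pairs for relation 'before'; matching pairs in alphabetical order:
(demo, planning): demo before planning ✓
(demo, standup): demo before standup ✓
(deploy, standup): deploy before standup ✓
(design_review, standup): design_review before standup ✓
(onboarding, planning): onboarding before planning ✓
(onboarding, standup): onboarding before standup ✓
(planning, standup): planning before standup ✓
(qa_pass, planning): qa_pass before planning ✓
(qa_pass, standup): qa_pass before standup ✓
(rehearsal, planning): rehearsal before planning ✓
(rehearsal, standup): rehearsal before standup ✓
(reindex, planning): reindex before planning ✓
(reindex, standup): reindex before standup ✓
(soundcheck, planning): soundcheck before planning ✓
(soundcheck, standup): soundcheck before standup ✓
(sync_call, demo): sync_call before demo ✓
(sync_call, deploy): sync_call before deploy ✓
(sync_call, design_review): sync_call before design_review ✓
(sync_call, onboarding): sync_call before onboarding ✓
(sync_call, planning): sync_call before planning ✓
(sync_call, qa_pass): sync_call before qa_pass ✓
(sync_call, rehearsal): sync_call before rehearsal ✓
(sync_call, reindex): sync_call before reindex ✓
(sync_call, soundcheck): sync_call before soundcheck ✓
... plus 1 further pairs not listed.
Count: 25.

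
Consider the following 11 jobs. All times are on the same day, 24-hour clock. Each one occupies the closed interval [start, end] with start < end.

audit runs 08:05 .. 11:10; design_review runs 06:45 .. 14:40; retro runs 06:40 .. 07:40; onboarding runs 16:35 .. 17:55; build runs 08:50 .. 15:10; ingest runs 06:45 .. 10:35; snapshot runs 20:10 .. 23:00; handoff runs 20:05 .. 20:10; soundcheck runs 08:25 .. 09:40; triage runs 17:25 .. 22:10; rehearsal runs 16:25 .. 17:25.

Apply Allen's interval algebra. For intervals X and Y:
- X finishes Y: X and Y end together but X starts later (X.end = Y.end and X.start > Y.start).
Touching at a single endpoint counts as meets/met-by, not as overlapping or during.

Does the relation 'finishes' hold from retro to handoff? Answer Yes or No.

No

retro = [06:40, 07:40], handoff = [20:05, 20:10].
Actual relation of retro to handoff: before.
Asked whether 'finishes' holds → No.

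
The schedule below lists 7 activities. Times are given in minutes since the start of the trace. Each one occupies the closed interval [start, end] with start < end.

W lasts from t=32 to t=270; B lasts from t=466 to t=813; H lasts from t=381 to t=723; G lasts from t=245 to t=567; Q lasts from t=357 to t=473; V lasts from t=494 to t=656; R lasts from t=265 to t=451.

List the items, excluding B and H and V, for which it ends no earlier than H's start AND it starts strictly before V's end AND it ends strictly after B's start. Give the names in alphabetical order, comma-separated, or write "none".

G, Q

Conditions: its end is no earlier than H's start (X.end >= t=381) AND its start is strictly before V's end (X.start < t=656) AND its end is strictly after B's start (X.end > t=466).
G: end t=567 >= t=381? ✓; start t=245 < t=656? ✓; end t=567 > t=466? ✓ → yes.
Q: end t=473 >= t=381? ✓; start t=357 < t=656? ✓; end t=473 > t=466? ✓ → yes.
R: end t=451 >= t=381? ✓; start t=265 < t=656? ✓; end t=451 > t=466? ✗ → no.
W: end t=270 >= t=381? ✗; start t=32 < t=656? ✓; end t=270 > t=466? ✗ → no.
Result: G, Q.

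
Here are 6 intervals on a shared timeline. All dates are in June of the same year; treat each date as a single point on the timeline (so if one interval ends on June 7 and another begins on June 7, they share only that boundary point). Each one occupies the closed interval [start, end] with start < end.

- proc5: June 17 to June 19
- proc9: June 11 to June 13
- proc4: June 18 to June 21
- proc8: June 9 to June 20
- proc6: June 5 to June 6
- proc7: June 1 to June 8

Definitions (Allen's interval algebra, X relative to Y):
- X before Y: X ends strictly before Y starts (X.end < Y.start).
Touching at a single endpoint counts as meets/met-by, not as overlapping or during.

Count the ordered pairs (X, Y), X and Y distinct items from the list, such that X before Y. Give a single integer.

Checking all 30 ordered pairs for relation 'before'; matching pairs in alphabetical order:
(proc6, proc4): proc6 before proc4 ✓
(proc6, proc5): proc6 before proc5 ✓
(proc6, proc8): proc6 before proc8 ✓
(proc6, proc9): proc6 before proc9 ✓
(proc7, proc4): proc7 before proc4 ✓
(proc7, proc5): proc7 before proc5 ✓
(proc7, proc8): proc7 before proc8 ✓
(proc7, proc9): proc7 before proc9 ✓
(proc9, proc4): proc9 before proc4 ✓
(proc9, proc5): proc9 before proc5 ✓
Count: 10.

10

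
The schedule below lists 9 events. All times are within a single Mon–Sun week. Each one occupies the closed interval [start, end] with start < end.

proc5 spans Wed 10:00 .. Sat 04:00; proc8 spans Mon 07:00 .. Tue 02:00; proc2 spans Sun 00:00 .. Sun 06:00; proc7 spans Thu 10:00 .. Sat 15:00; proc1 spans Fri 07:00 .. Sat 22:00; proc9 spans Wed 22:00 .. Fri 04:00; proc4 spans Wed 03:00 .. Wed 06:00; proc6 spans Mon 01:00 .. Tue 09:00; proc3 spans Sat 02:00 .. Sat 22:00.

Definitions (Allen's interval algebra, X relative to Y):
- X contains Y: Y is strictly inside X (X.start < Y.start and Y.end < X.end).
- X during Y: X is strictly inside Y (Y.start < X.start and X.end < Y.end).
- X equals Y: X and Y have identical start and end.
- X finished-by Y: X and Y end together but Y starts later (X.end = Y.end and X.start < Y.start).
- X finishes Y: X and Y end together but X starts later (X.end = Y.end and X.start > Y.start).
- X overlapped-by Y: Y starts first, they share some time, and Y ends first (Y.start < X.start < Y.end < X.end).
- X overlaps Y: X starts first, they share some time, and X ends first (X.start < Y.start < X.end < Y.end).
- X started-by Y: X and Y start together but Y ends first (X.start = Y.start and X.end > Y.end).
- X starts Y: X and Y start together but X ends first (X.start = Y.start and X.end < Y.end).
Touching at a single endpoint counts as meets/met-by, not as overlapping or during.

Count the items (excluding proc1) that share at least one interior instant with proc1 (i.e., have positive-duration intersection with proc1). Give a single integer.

3

Target proc1 = [Fri 07:00, Sat 22:00].
proc2 [Sun 00:00, Sun 06:00] → after → no.
proc3 [Sat 02:00, Sat 22:00] → finishes → counts.
proc4 [Wed 03:00, Wed 06:00] → before → no.
proc5 [Wed 10:00, Sat 04:00] → overlaps → counts.
proc6 [Mon 01:00, Tue 09:00] → before → no.
proc7 [Thu 10:00, Sat 15:00] → overlaps → counts.
proc8 [Mon 07:00, Tue 02:00] → before → no.
proc9 [Wed 22:00, Fri 04:00] → before → no.
Total: 3.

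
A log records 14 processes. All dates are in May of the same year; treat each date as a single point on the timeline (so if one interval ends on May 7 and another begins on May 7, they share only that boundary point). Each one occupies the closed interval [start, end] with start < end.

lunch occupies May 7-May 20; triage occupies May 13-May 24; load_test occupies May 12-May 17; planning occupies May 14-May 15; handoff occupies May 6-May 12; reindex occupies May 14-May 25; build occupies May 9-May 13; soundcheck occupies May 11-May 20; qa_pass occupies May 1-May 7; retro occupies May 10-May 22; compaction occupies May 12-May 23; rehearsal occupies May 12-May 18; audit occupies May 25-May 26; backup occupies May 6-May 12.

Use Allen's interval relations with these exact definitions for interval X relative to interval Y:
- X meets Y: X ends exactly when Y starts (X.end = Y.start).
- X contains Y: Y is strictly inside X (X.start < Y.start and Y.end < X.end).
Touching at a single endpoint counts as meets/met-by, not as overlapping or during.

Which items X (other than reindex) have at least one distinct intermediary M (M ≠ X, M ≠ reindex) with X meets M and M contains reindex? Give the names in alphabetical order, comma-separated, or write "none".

Target reindex = [May 14, May 25].
Intermediaries M with M contains reindex: none.
Union: none.

none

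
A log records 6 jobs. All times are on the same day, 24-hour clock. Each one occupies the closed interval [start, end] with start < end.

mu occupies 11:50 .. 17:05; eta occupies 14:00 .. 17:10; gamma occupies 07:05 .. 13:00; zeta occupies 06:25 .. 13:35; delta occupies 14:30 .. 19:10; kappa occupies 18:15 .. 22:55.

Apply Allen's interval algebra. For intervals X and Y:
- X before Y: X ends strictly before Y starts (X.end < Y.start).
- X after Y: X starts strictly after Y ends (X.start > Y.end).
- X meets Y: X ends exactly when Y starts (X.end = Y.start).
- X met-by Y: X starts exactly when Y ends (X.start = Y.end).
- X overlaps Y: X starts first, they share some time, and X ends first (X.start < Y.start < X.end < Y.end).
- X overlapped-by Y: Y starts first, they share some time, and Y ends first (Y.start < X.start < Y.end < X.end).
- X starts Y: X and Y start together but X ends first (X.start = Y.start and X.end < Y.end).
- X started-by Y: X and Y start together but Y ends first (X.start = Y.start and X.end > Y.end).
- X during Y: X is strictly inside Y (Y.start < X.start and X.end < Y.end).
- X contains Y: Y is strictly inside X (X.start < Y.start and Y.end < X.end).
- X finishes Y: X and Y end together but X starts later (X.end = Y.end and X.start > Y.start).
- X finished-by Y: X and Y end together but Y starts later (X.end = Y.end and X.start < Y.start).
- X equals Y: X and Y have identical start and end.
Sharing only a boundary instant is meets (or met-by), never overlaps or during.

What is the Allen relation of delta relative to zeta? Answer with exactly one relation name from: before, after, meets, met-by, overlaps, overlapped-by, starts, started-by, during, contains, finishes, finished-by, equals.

delta = [14:30, 19:10]; zeta = [06:25, 13:35].
Compare endpoints: delta.start > zeta.start, delta.start > zeta.end, delta.end > zeta.start, delta.end > zeta.end.
That pattern is 'after'.

after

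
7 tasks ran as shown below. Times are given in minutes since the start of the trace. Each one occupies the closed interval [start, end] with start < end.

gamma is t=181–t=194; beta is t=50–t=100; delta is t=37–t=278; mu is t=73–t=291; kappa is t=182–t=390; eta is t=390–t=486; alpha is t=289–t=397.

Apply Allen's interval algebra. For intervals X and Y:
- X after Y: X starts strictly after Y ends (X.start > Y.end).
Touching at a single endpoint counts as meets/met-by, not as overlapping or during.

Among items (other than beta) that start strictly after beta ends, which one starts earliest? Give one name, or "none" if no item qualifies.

Target beta = [t=50, t=100].
alpha [t=289, t=397] → after → candidate.
delta [t=37, t=278] → contains → excluded.
eta [t=390, t=486] → after → candidate.
gamma [t=181, t=194] → after → candidate.
kappa [t=182, t=390] → after → candidate.
mu [t=73, t=291] → overlapped-by → excluded.
Among candidates, earliest start is t=181 → gamma.

gamma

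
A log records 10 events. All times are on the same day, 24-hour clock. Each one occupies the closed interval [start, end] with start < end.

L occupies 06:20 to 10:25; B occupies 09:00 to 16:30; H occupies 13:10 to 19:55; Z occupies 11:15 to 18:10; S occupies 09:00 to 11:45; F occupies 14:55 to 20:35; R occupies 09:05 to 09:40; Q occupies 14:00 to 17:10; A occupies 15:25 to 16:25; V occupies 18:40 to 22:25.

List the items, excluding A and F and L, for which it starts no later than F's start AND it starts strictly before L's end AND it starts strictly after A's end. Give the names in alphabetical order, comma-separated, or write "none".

Conditions: its start is no later than F's start (X.start <= 14:55) AND its start is strictly before L's end (X.start < 10:25) AND its start is strictly after A's end (X.start > 16:25).
B: start 09:00 <= 14:55? ✓; start 09:00 < 10:25? ✓; start 09:00 > 16:25? ✗ → no.
H: start 13:10 <= 14:55? ✓; start 13:10 < 10:25? ✗; start 13:10 > 16:25? ✗ → no.
Q: start 14:00 <= 14:55? ✓; start 14:00 < 10:25? ✗; start 14:00 > 16:25? ✗ → no.
R: start 09:05 <= 14:55? ✓; start 09:05 < 10:25? ✓; start 09:05 > 16:25? ✗ → no.
S: start 09:00 <= 14:55? ✓; start 09:00 < 10:25? ✓; start 09:00 > 16:25? ✗ → no.
V: start 18:40 <= 14:55? ✗; start 18:40 < 10:25? ✗; start 18:40 > 16:25? ✓ → no.
Z: start 11:15 <= 14:55? ✓; start 11:15 < 10:25? ✗; start 11:15 > 16:25? ✗ → no.
Result: none.

none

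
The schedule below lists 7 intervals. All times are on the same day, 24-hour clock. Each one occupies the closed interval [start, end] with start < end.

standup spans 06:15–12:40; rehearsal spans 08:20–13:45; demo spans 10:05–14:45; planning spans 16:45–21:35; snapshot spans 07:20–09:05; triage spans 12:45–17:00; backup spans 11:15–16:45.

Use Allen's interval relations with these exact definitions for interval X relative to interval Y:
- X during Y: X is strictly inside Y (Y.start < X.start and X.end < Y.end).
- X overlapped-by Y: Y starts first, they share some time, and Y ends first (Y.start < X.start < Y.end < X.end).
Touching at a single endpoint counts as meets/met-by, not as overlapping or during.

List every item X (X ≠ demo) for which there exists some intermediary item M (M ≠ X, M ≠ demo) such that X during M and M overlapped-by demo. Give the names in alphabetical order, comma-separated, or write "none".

none

Target demo = [10:05, 14:45].
Intermediaries M with M overlapped-by demo: backup, triage.
Via backup — items with X during backup: none.
Via triage — items with X during triage: none.
Union: none.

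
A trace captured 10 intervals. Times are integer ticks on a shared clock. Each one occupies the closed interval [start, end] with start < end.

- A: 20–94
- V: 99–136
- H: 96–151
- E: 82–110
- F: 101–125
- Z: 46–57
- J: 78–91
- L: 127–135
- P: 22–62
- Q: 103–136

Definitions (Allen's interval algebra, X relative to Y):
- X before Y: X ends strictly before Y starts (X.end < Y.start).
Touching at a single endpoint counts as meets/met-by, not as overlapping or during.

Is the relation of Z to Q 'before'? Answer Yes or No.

Z = [46, 57], Q = [103, 136].
Actual relation of Z to Q: before.
Asked whether 'before' holds → Yes.

Yes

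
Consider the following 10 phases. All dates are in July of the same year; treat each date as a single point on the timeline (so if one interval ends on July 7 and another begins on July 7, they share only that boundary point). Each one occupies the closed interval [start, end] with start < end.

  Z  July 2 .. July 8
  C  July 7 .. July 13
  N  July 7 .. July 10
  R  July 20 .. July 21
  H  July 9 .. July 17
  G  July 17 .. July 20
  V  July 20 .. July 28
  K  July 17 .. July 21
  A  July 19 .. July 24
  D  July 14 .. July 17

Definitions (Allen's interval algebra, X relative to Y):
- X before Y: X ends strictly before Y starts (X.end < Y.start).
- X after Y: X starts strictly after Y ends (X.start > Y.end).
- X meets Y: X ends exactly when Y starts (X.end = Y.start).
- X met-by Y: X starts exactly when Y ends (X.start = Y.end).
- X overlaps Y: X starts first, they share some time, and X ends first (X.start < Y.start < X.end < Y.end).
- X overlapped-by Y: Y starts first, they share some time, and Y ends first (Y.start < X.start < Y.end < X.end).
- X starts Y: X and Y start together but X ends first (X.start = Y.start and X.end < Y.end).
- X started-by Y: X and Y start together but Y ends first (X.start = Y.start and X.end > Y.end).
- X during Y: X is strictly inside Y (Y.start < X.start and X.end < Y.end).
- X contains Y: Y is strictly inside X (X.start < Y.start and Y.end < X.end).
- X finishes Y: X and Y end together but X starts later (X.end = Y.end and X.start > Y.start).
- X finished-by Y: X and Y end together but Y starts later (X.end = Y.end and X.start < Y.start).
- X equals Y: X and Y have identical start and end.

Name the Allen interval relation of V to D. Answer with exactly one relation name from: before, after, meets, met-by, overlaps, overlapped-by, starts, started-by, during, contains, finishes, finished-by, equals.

V = [July 20, July 28]; D = [July 14, July 17].
Compare endpoints: V.start > D.start, V.start > D.end, V.end > D.start, V.end > D.end.
That pattern is 'after'.

after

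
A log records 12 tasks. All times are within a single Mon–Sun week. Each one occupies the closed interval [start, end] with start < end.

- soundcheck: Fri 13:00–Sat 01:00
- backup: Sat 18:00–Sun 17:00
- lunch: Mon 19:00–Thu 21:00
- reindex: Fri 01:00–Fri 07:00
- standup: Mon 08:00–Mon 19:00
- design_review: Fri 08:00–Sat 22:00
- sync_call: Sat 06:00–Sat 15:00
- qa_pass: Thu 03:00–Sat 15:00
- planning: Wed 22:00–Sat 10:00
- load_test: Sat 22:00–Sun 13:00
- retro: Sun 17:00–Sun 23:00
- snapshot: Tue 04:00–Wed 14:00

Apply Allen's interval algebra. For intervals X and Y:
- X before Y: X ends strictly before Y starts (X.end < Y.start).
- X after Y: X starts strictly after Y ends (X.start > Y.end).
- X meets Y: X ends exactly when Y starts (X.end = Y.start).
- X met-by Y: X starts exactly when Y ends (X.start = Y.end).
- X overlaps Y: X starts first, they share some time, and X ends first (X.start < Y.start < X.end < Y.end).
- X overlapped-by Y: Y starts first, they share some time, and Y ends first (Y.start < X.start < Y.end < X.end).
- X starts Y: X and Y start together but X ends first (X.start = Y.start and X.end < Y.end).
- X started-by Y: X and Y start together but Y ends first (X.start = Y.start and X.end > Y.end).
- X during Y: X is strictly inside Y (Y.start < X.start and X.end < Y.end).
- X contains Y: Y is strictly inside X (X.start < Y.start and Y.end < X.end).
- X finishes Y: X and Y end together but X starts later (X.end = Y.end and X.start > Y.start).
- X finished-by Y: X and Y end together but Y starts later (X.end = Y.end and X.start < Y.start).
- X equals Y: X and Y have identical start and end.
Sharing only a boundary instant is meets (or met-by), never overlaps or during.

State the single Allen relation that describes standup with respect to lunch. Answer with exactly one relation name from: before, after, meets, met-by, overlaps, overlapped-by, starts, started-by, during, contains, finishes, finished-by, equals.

meets

standup = [Mon 08:00, Mon 19:00]; lunch = [Mon 19:00, Thu 21:00].
Compare endpoints: standup.start < lunch.start, standup.start < lunch.end, standup.end = lunch.start, standup.end < lunch.end.
That pattern is 'meets'.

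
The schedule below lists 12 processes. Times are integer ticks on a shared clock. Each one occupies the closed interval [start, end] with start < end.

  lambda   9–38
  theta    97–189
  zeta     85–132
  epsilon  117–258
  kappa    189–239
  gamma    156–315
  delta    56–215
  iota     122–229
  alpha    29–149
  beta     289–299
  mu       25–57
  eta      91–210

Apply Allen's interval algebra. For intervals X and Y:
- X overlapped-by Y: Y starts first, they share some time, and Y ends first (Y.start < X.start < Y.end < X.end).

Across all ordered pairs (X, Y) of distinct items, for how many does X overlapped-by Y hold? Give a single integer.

27

Checking all 132 ordered pairs for relation 'overlapped-by'; matching pairs in alphabetical order:
(alpha, lambda): alpha overlapped-by lambda ✓
(alpha, mu): alpha overlapped-by mu ✓
(delta, alpha): delta overlapped-by alpha ✓
(delta, mu): delta overlapped-by mu ✓
(epsilon, alpha): epsilon overlapped-by alpha ✓
(epsilon, delta): epsilon overlapped-by delta ✓
(epsilon, eta): epsilon overlapped-by eta ✓
(epsilon, theta): epsilon overlapped-by theta ✓
(epsilon, zeta): epsilon overlapped-by zeta ✓
(eta, alpha): eta overlapped-by alpha ✓
(eta, zeta): eta overlapped-by zeta ✓
(gamma, delta): gamma overlapped-by delta ✓
(gamma, epsilon): gamma overlapped-by epsilon ✓
(gamma, eta): gamma overlapped-by eta ✓
(gamma, iota): gamma overlapped-by iota ✓
(gamma, theta): gamma overlapped-by theta ✓
(iota, alpha): iota overlapped-by alpha ✓
(iota, delta): iota overlapped-by delta ✓
(iota, eta): iota overlapped-by eta ✓
(iota, theta): iota overlapped-by theta ✓
(iota, zeta): iota overlapped-by zeta ✓
(kappa, delta): kappa overlapped-by delta ✓
(kappa, eta): kappa overlapped-by eta ✓
(kappa, iota): kappa overlapped-by iota ✓
... plus 3 further pairs not listed.
Count: 27.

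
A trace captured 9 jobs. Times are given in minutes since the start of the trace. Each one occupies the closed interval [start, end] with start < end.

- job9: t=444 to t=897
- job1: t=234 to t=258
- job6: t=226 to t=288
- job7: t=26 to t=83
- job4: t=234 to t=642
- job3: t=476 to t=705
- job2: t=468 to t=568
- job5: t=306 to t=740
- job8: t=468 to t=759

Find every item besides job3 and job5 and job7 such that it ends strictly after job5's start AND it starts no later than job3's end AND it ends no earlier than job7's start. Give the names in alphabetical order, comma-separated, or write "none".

Conditions: its end is strictly after job5's start (X.end > t=306) AND its start is no later than job3's end (X.start <= t=705) AND its end is no earlier than job7's start (X.end >= t=26).
job1: end t=258 > t=306? ✗; start t=234 <= t=705? ✓; end t=258 >= t=26? ✓ → no.
job2: end t=568 > t=306? ✓; start t=468 <= t=705? ✓; end t=568 >= t=26? ✓ → yes.
job4: end t=642 > t=306? ✓; start t=234 <= t=705? ✓; end t=642 >= t=26? ✓ → yes.
job6: end t=288 > t=306? ✗; start t=226 <= t=705? ✓; end t=288 >= t=26? ✓ → no.
job8: end t=759 > t=306? ✓; start t=468 <= t=705? ✓; end t=759 >= t=26? ✓ → yes.
job9: end t=897 > t=306? ✓; start t=444 <= t=705? ✓; end t=897 >= t=26? ✓ → yes.
Result: job2, job4, job8, job9.

job2, job4, job8, job9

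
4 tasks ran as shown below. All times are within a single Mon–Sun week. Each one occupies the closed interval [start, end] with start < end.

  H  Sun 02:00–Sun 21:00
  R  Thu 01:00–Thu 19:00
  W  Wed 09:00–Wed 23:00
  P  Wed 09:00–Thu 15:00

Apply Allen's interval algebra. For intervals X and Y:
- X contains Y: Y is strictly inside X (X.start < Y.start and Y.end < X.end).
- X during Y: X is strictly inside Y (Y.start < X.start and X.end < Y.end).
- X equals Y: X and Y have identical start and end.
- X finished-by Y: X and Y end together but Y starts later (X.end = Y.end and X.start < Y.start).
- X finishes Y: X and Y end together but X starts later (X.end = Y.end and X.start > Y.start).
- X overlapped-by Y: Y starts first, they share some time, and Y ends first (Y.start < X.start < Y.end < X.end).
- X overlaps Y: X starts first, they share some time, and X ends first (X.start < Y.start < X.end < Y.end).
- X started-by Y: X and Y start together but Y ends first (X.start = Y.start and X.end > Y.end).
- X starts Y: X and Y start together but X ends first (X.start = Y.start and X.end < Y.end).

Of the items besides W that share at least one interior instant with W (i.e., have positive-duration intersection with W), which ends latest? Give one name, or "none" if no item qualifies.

P

Target W = [Wed 09:00, Wed 23:00].
H [Sun 02:00, Sun 21:00] → after → excluded.
P [Wed 09:00, Thu 15:00] → started-by → candidate.
R [Thu 01:00, Thu 19:00] → after → excluded.
Among candidates, latest end is Thu 15:00 → P.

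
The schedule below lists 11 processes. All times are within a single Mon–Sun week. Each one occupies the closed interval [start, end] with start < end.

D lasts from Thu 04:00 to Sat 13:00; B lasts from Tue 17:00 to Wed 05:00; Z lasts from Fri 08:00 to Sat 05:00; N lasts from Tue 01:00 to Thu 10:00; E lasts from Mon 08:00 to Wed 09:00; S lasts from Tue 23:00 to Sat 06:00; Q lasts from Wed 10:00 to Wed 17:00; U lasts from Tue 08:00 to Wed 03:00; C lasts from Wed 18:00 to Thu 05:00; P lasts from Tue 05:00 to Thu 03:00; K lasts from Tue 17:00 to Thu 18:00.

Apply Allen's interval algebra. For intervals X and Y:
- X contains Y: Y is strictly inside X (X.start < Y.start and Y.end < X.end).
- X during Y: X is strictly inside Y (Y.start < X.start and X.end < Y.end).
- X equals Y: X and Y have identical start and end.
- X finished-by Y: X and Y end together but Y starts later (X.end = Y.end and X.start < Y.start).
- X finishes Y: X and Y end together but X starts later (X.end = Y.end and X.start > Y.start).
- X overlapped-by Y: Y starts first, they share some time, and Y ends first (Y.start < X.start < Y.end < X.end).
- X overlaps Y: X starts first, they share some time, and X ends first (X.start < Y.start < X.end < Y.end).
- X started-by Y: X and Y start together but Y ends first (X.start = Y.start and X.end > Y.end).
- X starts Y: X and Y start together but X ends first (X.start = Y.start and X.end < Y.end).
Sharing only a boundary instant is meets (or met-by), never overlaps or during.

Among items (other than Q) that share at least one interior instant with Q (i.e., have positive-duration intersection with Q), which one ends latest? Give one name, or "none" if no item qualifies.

Target Q = [Wed 10:00, Wed 17:00].
B [Tue 17:00, Wed 05:00] → before → excluded.
C [Wed 18:00, Thu 05:00] → after → excluded.
D [Thu 04:00, Sat 13:00] → after → excluded.
E [Mon 08:00, Wed 09:00] → before → excluded.
K [Tue 17:00, Thu 18:00] → contains → candidate.
N [Tue 01:00, Thu 10:00] → contains → candidate.
P [Tue 05:00, Thu 03:00] → contains → candidate.
S [Tue 23:00, Sat 06:00] → contains → candidate.
U [Tue 08:00, Wed 03:00] → before → excluded.
Z [Fri 08:00, Sat 05:00] → after → excluded.
Among candidates, latest end is Sat 06:00 → S.

S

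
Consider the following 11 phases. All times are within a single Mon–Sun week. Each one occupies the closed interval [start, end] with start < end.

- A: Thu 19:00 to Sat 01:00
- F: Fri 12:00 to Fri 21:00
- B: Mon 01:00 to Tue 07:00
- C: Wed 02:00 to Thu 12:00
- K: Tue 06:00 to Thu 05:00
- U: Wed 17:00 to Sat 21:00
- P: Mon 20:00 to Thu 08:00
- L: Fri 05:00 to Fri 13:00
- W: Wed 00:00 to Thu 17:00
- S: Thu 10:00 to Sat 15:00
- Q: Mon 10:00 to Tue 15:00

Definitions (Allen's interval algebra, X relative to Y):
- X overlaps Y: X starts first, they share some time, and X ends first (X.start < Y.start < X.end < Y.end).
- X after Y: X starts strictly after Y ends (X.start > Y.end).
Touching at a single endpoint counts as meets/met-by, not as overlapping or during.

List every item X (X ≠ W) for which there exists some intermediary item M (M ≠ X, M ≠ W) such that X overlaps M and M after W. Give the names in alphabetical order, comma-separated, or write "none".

L

Target W = [Wed 00:00, Thu 17:00].
Intermediaries M with M after W: A, F, L.
Via A — items with X overlaps A: none.
Via F — items with X overlaps F: L.
Via L — items with X overlaps L: none.
Union: L.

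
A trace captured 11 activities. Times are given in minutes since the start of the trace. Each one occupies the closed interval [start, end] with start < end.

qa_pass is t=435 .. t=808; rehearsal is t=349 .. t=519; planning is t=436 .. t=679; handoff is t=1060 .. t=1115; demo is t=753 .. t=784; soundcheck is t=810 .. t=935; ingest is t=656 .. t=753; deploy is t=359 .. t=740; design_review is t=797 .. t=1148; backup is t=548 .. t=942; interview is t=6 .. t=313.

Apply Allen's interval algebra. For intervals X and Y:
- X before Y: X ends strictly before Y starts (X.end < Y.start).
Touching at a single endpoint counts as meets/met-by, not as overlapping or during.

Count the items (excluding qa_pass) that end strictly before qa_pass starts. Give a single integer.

Target qa_pass = [t=435, t=808].
backup [t=548, t=942] → overlapped-by → no.
demo [t=753, t=784] → during → no.
deploy [t=359, t=740] → overlaps → no.
design_review [t=797, t=1148] → overlapped-by → no.
handoff [t=1060, t=1115] → after → no.
ingest [t=656, t=753] → during → no.
interview [t=6, t=313] → before → counts.
planning [t=436, t=679] → during → no.
rehearsal [t=349, t=519] → overlaps → no.
soundcheck [t=810, t=935] → after → no.
Total: 1.

1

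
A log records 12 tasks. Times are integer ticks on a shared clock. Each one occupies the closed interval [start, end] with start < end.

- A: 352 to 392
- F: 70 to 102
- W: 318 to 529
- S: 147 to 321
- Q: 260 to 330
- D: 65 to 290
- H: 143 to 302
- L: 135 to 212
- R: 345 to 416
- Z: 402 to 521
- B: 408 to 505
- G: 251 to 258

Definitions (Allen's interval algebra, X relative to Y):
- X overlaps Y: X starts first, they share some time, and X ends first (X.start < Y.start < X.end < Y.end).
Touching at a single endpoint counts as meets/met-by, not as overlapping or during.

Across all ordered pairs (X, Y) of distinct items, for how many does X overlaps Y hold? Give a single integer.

Checking all 132 ordered pairs for relation 'overlaps'; matching pairs in alphabetical order:
(D, H): D overlaps H ✓
(D, Q): D overlaps Q ✓
(D, S): D overlaps S ✓
(H, Q): H overlaps Q ✓
(H, S): H overlaps S ✓
(L, H): L overlaps H ✓
(L, S): L overlaps S ✓
(Q, W): Q overlaps W ✓
(R, B): R overlaps B ✓
(R, Z): R overlaps Z ✓
(S, Q): S overlaps Q ✓
(S, W): S overlaps W ✓
Count: 12.

12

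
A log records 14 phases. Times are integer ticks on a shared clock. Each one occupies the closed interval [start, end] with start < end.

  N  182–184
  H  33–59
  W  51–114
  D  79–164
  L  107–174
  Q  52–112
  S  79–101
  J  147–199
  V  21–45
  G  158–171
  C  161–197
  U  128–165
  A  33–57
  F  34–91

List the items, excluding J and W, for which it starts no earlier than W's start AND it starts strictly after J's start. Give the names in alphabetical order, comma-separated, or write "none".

Conditions: its start is no earlier than W's start (X.start >= 51) AND its start is strictly after J's start (X.start > 147).
A: start 33 >= 51? ✗; start 33 > 147? ✗ → no.
C: start 161 >= 51? ✓; start 161 > 147? ✓ → yes.
D: start 79 >= 51? ✓; start 79 > 147? ✗ → no.
F: start 34 >= 51? ✗; start 34 > 147? ✗ → no.
G: start 158 >= 51? ✓; start 158 > 147? ✓ → yes.
H: start 33 >= 51? ✗; start 33 > 147? ✗ → no.
L: start 107 >= 51? ✓; start 107 > 147? ✗ → no.
N: start 182 >= 51? ✓; start 182 > 147? ✓ → yes.
Q: start 52 >= 51? ✓; start 52 > 147? ✗ → no.
S: start 79 >= 51? ✓; start 79 > 147? ✗ → no.
U: start 128 >= 51? ✓; start 128 > 147? ✗ → no.
V: start 21 >= 51? ✗; start 21 > 147? ✗ → no.
Result: C, G, N.

C, G, N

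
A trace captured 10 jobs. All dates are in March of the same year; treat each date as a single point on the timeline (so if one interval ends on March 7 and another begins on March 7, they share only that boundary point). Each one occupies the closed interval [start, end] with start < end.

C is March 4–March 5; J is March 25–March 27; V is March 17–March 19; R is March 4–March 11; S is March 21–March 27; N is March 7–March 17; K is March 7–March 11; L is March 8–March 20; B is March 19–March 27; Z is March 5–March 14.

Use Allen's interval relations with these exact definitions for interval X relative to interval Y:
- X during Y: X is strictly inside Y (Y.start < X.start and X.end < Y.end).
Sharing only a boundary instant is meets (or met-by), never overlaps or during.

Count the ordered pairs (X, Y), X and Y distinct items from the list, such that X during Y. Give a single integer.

Checking all 90 ordered pairs for relation 'during'; matching pairs in alphabetical order:
(K, Z): K during Z ✓
(V, L): V during L ✓
Count: 2.

2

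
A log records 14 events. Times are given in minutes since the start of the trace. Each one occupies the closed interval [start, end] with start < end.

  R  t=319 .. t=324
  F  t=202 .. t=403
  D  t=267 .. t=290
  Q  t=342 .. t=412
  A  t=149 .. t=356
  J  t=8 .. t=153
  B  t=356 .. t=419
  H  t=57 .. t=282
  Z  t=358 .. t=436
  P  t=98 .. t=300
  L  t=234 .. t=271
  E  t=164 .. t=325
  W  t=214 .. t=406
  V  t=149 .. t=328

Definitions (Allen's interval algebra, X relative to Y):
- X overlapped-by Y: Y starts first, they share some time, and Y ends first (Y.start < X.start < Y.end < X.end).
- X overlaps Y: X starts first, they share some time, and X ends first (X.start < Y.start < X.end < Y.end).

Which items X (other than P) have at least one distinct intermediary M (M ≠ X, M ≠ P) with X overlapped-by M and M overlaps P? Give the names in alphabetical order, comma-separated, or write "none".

Target P = [t=98, t=300].
Intermediaries M with M overlaps P: H, J.
Via H — items with X overlapped-by H: A, D, E, F, V, W.
Via J — items with X overlapped-by J: A, H, V.
Union: A, D, E, F, H, V, W.

A, D, E, F, H, V, W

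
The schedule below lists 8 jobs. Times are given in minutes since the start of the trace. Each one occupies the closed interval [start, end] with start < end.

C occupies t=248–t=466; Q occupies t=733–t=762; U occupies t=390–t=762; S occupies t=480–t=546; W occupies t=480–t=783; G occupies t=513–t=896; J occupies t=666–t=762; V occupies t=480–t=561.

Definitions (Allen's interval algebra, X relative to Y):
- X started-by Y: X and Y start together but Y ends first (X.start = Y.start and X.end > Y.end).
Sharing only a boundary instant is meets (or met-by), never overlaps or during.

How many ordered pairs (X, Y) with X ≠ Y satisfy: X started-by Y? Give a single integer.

Checking all 56 ordered pairs for relation 'started-by'; matching pairs in alphabetical order:
(V, S): V started-by S ✓
(W, S): W started-by S ✓
(W, V): W started-by V ✓
Count: 3.

3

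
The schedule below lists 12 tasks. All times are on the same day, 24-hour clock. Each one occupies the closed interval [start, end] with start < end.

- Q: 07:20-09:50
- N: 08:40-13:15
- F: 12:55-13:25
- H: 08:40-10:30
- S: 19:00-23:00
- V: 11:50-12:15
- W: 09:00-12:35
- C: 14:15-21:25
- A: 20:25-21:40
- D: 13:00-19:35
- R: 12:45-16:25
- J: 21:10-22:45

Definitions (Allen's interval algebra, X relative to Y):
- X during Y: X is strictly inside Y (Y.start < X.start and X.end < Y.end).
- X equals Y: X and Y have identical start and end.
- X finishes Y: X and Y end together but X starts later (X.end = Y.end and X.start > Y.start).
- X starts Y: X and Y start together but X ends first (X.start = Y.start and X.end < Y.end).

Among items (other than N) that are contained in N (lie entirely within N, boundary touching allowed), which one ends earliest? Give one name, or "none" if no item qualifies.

Target N = [08:40, 13:15].
A [20:25, 21:40] → after → excluded.
C [14:15, 21:25] → after → excluded.
D [13:00, 19:35] → overlapped-by → excluded.
F [12:55, 13:25] → overlapped-by → excluded.
H [08:40, 10:30] → starts → candidate.
J [21:10, 22:45] → after → excluded.
Q [07:20, 09:50] → overlaps → excluded.
R [12:45, 16:25] → overlapped-by → excluded.
S [19:00, 23:00] → after → excluded.
V [11:50, 12:15] → during → candidate.
W [09:00, 12:35] → during → candidate.
Among candidates, earliest end is 10:30 → H.

H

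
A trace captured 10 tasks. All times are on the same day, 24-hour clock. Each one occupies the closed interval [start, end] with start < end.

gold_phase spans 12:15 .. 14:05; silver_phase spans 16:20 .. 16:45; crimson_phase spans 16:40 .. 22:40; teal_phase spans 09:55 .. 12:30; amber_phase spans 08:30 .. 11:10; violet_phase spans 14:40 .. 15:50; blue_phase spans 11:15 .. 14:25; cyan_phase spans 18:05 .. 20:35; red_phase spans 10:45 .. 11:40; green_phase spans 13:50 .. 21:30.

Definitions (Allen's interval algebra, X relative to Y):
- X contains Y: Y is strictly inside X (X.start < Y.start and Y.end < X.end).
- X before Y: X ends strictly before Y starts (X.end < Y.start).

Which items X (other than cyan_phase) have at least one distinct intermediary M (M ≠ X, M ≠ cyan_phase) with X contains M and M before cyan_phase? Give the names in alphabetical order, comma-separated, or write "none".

blue_phase, green_phase, teal_phase

Target cyan_phase = [18:05, 20:35].
Intermediaries M with M before cyan_phase: amber_phase, blue_phase, gold_phase, red_phase, silver_phase, teal_phase, violet_phase.
Via amber_phase — items with X contains amber_phase: none.
Via blue_phase — items with X contains blue_phase: none.
Via gold_phase — items with X contains gold_phase: blue_phase.
Via red_phase — items with X contains red_phase: teal_phase.
Via silver_phase — items with X contains silver_phase: green_phase.
Via teal_phase — items with X contains teal_phase: none.
Via violet_phase — items with X contains violet_phase: green_phase.
Union: blue_phase, green_phase, teal_phase.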